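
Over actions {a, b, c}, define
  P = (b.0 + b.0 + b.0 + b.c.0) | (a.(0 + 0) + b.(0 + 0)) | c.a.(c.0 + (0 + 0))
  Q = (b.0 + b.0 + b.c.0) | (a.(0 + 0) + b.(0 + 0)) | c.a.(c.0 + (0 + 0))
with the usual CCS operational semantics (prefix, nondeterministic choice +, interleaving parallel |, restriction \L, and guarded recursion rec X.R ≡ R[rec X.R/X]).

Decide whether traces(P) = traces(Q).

traces(P) = traces(Q)

Reachable graph of P (24 states):
  m0 = (b.0 + b.0 + b.0 + b.c.0) | (a.(0 + 0) + b.(0 + 0)) | c.a.(c.0 + (0 + 0)) has moves =a=> m1, =b=> m1, =b=> m2, =b=> m3, =c=> m4
  m1 = (b.0 + b.0 + b.0 + b.c.0) | (0 + 0) | c.a.(c.0 + (0 + 0)) has moves =b=> m5, =b=> m6, =c=> m7
  m2 = 0 | (a.(0 + 0) + b.(0 + 0)) | c.a.(c.0 + (0 + 0)) has moves =a=> m5, =b=> m5, =c=> m8
  m3 = c.0 | (a.(0 + 0) + b.(0 + 0)) | c.a.(c.0 + (0 + 0)) has moves =a=> m6, =b=> m6, =c=> m2, =c=> m9
  m4 = (b.0 + b.0 + b.0 + b.c.0) | (a.(0 + 0) + b.(0 + 0)) | a.(c.0 + (0 + 0)) has moves =a=> m10, =a=> m7, =b=> m7, =b=> m8, =b=> m9
  m5 = 0 | (0 + 0) | c.a.(c.0 + (0 + 0)) has moves =c=> m11
  m6 = c.0 | (0 + 0) | c.a.(c.0 + (0 + 0)) has moves =c=> m12, =c=> m5
  m7 = (b.0 + b.0 + b.0 + b.c.0) | (0 + 0) | a.(c.0 + (0 + 0)) has moves =a=> m13, =b=> m11, =b=> m12
  m8 = 0 | (a.(0 + 0) + b.(0 + 0)) | a.(c.0 + (0 + 0)) has moves =a=> m11, =a=> m14, =b=> m11
  m9 = c.0 | (a.(0 + 0) + b.(0 + 0)) | a.(c.0 + (0 + 0)) has moves =a=> m12, =a=> m15, =b=> m12, =c=> m8
  m10 = (b.0 + b.0 + b.0 + b.c.0) | (a.(0 + 0) + b.(0 + 0)) | (c.0 + (0 + 0)) has moves =a=> m13, =b=> m13, =b=> m14, =b=> m15, =c=> m16
  m11 = 0 | (0 + 0) | a.(c.0 + (0 + 0)) has moves =a=> m17
  m12 = c.0 | (0 + 0) | a.(c.0 + (0 + 0)) has moves =a=> m18, =c=> m11
  m13 = (b.0 + b.0 + b.0 + b.c.0) | (0 + 0) | (c.0 + (0 + 0)) has moves =b=> m17, =b=> m18, =c=> m19
  m14 = 0 | (a.(0 + 0) + b.(0 + 0)) | (c.0 + (0 + 0)) has moves =a=> m17, =b=> m17, =c=> m20
  m15 = c.0 | (a.(0 + 0) + b.(0 + 0)) | (c.0 + (0 + 0)) has moves =a=> m18, =b=> m18, =c=> m14, =c=> m21
  m16 = (b.0 + b.0 + b.0 + b.c.0) | (a.(0 + 0) + b.(0 + 0)) | 0 has moves =a=> m19, =b=> m19, =b=> m20, =b=> m21
  m17 = 0 | (0 + 0) | (c.0 + (0 + 0)) has moves =c=> m22
  m18 = c.0 | (0 + 0) | (c.0 + (0 + 0)) has moves =c=> m17, =c=> m23
  m19 = (b.0 + b.0 + b.0 + b.c.0) | (0 + 0) | 0 has moves =b=> m22, =b=> m23
  m20 = 0 | (a.(0 + 0) + b.(0 + 0)) | 0 has moves =a=> m22, =b=> m22
  m21 = c.0 | (a.(0 + 0) + b.(0 + 0)) | 0 has moves =a=> m23, =b=> m23, =c=> m20
  m22 = 0 | (0 + 0) | 0 has moves stopped
  m23 = c.0 | (0 + 0) | 0 has moves =c=> m22
Reachable graph of Q (24 states):
  n0 = (b.0 + b.0 + b.c.0) | (a.(0 + 0) + b.(0 + 0)) | c.a.(c.0 + (0 + 0)) has moves =a=> n1, =b=> n1, =b=> n2, =b=> n3, =c=> n4
  n1 = (b.0 + b.0 + b.c.0) | (0 + 0) | c.a.(c.0 + (0 + 0)) has moves =b=> n5, =b=> n6, =c=> n7
  n2 = 0 | (a.(0 + 0) + b.(0 + 0)) | c.a.(c.0 + (0 + 0)) has moves =a=> n5, =b=> n5, =c=> n8
  n3 = c.0 | (a.(0 + 0) + b.(0 + 0)) | c.a.(c.0 + (0 + 0)) has moves =a=> n6, =b=> n6, =c=> n2, =c=> n9
  n4 = (b.0 + b.0 + b.c.0) | (a.(0 + 0) + b.(0 + 0)) | a.(c.0 + (0 + 0)) has moves =a=> n10, =a=> n7, =b=> n7, =b=> n8, =b=> n9
  n5 = 0 | (0 + 0) | c.a.(c.0 + (0 + 0)) has moves =c=> n11
  n6 = c.0 | (0 + 0) | c.a.(c.0 + (0 + 0)) has moves =c=> n12, =c=> n5
  n7 = (b.0 + b.0 + b.c.0) | (0 + 0) | a.(c.0 + (0 + 0)) has moves =a=> n13, =b=> n11, =b=> n12
  n8 = 0 | (a.(0 + 0) + b.(0 + 0)) | a.(c.0 + (0 + 0)) has moves =a=> n11, =a=> n14, =b=> n11
  n9 = c.0 | (a.(0 + 0) + b.(0 + 0)) | a.(c.0 + (0 + 0)) has moves =a=> n12, =a=> n15, =b=> n12, =c=> n8
  n10 = (b.0 + b.0 + b.c.0) | (a.(0 + 0) + b.(0 + 0)) | (c.0 + (0 + 0)) has moves =a=> n13, =b=> n13, =b=> n14, =b=> n15, =c=> n16
  n11 = 0 | (0 + 0) | a.(c.0 + (0 + 0)) has moves =a=> n17
  n12 = c.0 | (0 + 0) | a.(c.0 + (0 + 0)) has moves =a=> n18, =c=> n11
  n13 = (b.0 + b.0 + b.c.0) | (0 + 0) | (c.0 + (0 + 0)) has moves =b=> n17, =b=> n18, =c=> n19
  n14 = 0 | (a.(0 + 0) + b.(0 + 0)) | (c.0 + (0 + 0)) has moves =a=> n17, =b=> n17, =c=> n20
  n15 = c.0 | (a.(0 + 0) + b.(0 + 0)) | (c.0 + (0 + 0)) has moves =a=> n18, =b=> n18, =c=> n14, =c=> n21
  n16 = (b.0 + b.0 + b.c.0) | (a.(0 + 0) + b.(0 + 0)) | 0 has moves =a=> n19, =b=> n19, =b=> n20, =b=> n21
  n17 = 0 | (0 + 0) | (c.0 + (0 + 0)) has moves =c=> n22
  n18 = c.0 | (0 + 0) | (c.0 + (0 + 0)) has moves =c=> n17, =c=> n23
  n19 = (b.0 + b.0 + b.c.0) | (0 + 0) | 0 has moves =b=> n22, =b=> n23
  n20 = 0 | (a.(0 + 0) + b.(0 + 0)) | 0 has moves =a=> n22, =b=> n22
  n21 = c.0 | (a.(0 + 0) + b.(0 + 0)) | 0 has moves =a=> n23, =b=> n23, =c=> n20
  n22 = 0 | (0 + 0) | 0 has moves stopped
  n23 = c.0 | (0 + 0) | 0 has moves =c=> n22
Coarsest stable partition (strong bisimilarity classes):
  B0 = {m0, n0}
  B1 = {m1, n1}
  B2 = {m5, n5}
  B3 = {m11, n11}
  B4 = {m17, m23, n17, n23}
  B5 = {m22, n22}
  B6 = {m6, n6}
  B7 = {m12, n12}
  B8 = {m18, n18}
  B9 = {m7, n7}
  B10 = {m13, n13}
  B11 = {m19, n19}
  B12 = {m3, n3}
  B13 = {m9, n9}
  B14 = {m15, n15}
  B15 = {m14, m21, n14, n21}
  B16 = {m20, n20}
  B17 = {m8, n8}
  B18 = {m2, n2}
  B19 = {m4, n4}
  B20 = {m10, n10}
  B21 = {m16, n16}
m0 ∈ B0, n0 ∈ B0 → same block
Bisimilar ⇒ trace-equivalent.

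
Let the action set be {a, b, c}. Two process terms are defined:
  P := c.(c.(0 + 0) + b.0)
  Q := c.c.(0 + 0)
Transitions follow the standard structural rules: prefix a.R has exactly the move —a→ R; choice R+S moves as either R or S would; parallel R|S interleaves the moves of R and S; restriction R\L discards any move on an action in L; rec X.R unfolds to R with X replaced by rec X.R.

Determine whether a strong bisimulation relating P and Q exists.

P ≁ Q

Reachable graph of P (4 states):
  p0 = c.(c.(0 + 0) + b.0) has moves -c-> p1
  p1 = c.(0 + 0) + b.0 has moves -b-> p2, -c-> p3
  p2 = 0 has moves ·
  p3 = 0 + 0 has moves ·
Reachable graph of Q (3 states):
  q0 = c.c.(0 + 0) has moves -c-> q1
  q1 = c.(0 + 0) has moves -c-> q2
  q2 = 0 + 0 has moves ·
Partition-refinement fixed point:
  B0 = {p0}
  B1 = {p1}
  B2 = {p2, p3, q2}
  B3 = {q0}
  B4 = {q1}
p0 ∈ B0, q0 ∈ B3 → different blocks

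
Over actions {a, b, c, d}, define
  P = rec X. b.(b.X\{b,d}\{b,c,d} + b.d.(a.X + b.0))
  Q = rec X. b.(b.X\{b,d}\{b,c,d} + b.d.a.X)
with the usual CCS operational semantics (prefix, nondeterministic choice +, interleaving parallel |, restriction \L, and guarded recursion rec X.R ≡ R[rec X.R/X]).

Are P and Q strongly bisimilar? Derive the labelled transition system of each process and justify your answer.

Reachable graph of P (6 states):
  u0 = rec X. b.(b.X\{b,d}\{b,c,d} + b.d.(a.X + b.0)) has moves --b--▸ u1
  u1 = b.(rec X. b.(b.X\{b,d}\{b,c,d} + b.d.(a.X + b.0)))\{b,d}\{b,c,d} + b.d.(a.(rec X. b.(b.X\{b,d}\{b,c,d} + b.d.(a.X + b.0))) + b.0) has moves --b--▸ u2, --b--▸ u3
  u2 = (rec X. b.(b.X\{b,d}\{b,c,d} + b.d.(a.X + b.0)))\{b,d}\{b,c,d} has moves (no moves)
  u3 = d.(a.(rec X. b.(b.X\{b,d}\{b,c,d} + b.d.(a.X + b.0))) + b.0) has moves --d--▸ u4
  u4 = a.(rec X. b.(b.X\{b,d}\{b,c,d} + b.d.(a.X + b.0))) + b.0 has moves --a--▸ u0, --b--▸ u5
  u5 = 0 has moves (no moves)
Reachable graph of Q (5 states):
  v0 = rec X. b.(b.X\{b,d}\{b,c,d} + b.d.a.X) has moves --b--▸ v1
  v1 = b.(rec X. b.(b.X\{b,d}\{b,c,d} + b.d.a.X))\{b,d}\{b,c,d} + b.d.a.(rec X. b.(b.X\{b,d}\{b,c,d} + b.d.a.X)) has moves --b--▸ v2, --b--▸ v3
  v2 = (rec X. b.(b.X\{b,d}\{b,c,d} + b.d.a.X))\{b,d}\{b,c,d} has moves (no moves)
  v3 = d.a.(rec X. b.(b.X\{b,d}\{b,c,d} + b.d.a.X)) has moves --d--▸ v4
  v4 = a.(rec X. b.(b.X\{b,d}\{b,c,d} + b.d.a.X)) has moves --a--▸ v0
Partition-refinement fixed point:
  B0 = {u0}
  B1 = {u1}
  B2 = {u3}
  B3 = {u4}
  B4 = {u2, u5, v2}
  B5 = {v0}
  B6 = {v1}
  B7 = {v3}
  B8 = {v4}
u0 ∈ B0, v0 ∈ B5 → different blocks

not bisimilar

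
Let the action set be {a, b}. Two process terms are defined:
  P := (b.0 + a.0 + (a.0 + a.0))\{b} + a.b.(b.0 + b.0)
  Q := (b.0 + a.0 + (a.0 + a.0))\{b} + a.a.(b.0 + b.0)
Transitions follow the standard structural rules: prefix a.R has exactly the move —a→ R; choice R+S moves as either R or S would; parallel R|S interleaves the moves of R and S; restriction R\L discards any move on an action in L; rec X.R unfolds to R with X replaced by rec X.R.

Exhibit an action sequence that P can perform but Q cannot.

ab

LTS(P): 5 reachable states
  u0 = (b.0 + a.0 + (a.0 + a.0))\{b} + a.b.(b.0 + b.0) ⊢ —a→ u1, —a→ u2
  u1 = 0\{b} ⊢ (no moves)
  u2 = b.(b.0 + b.0) ⊢ —b→ u3
  u3 = b.0 + b.0 ⊢ —b→ u4
  u4 = 0 ⊢ (no moves)
LTS(Q): 5 reachable states
  v0 = (b.0 + a.0 + (a.0 + a.0))\{b} + a.a.(b.0 + b.0) ⊢ —a→ v1, —a→ v2
  v1 = 0\{b} ⊢ (no moves)
  v2 = a.(b.0 + b.0) ⊢ —a→ v3
  v3 = b.0 + b.0 ⊢ —b→ v4
  v4 = 0 ⊢ (no moves)
Trace ⟨ab⟩ through P, begin at {u0}:
  after a @ step 1: {u1, u2}
  after b @ step 2: {u3}
  P completes σ.
Trace ⟨ab⟩ through Q, begin at {v0}:
  after a @ step 1: {v1, v2}
  after b @ step 2: ∅  — Q cannot continue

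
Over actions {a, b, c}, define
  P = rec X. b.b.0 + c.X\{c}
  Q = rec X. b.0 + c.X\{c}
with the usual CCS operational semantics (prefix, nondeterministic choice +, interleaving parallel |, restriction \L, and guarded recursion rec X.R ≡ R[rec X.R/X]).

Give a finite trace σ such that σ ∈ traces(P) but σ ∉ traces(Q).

P's transition system — 6 states:
  s0 = rec X. b.b.0 + c.X\{c} | -b-> s1, -c-> s2
  s1 = b.0 | -b-> s3
  s2 = (rec X. b.b.0 + c.X\{c})\{c} | -b-> s4
  s3 = 0 | (no moves)
  s4 = (b.0)\{c} | -b-> s5
  s5 = 0\{c} | (no moves)
Q's transition system — 4 states:
  t0 = rec X. b.0 + c.X\{c} | -b-> t1, -c-> t2
  t1 = 0 | (no moves)
  t2 = (rec X. b.0 + c.X\{c})\{c} | -b-> t3
  t3 = 0\{c} | (no moves)
Trace ⟨bb⟩ through P, begin at {s0}:
  after b @ step 1: {s1}
  after b @ step 2: {s3}
  ✓ P
Trace ⟨bb⟩ through Q, begin at {t0}:
  after b @ step 1: {t1}
  after b @ step 2: no successor for Q

bb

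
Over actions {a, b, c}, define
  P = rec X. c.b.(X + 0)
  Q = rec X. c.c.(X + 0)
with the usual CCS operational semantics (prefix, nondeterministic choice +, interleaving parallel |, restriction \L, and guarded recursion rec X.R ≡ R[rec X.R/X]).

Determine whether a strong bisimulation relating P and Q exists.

P ≁ Q

P's transition system — 3 states:
  u0 = rec X. c.b.(X + 0) | —c→ u1
  u1 = b.((rec X. c.b.(X + 0)) + 0) | —b→ u2
  u2 = (rec X. c.b.(X + 0)) + 0 | —c→ u1
Q's transition system — 3 states:
  v0 = rec X. c.c.(X + 0) | —c→ v1
  v1 = c.((rec X. c.c.(X + 0)) + 0) | —c→ v2
  v2 = (rec X. c.c.(X + 0)) + 0 | —c→ v1
Coarsest stable partition (strong bisimilarity classes):
  B0 = {u0, u2}
  B1 = {u1}
  B2 = {v0, v1, v2}
u0 ∈ B0, v0 ∈ B2 → different blocks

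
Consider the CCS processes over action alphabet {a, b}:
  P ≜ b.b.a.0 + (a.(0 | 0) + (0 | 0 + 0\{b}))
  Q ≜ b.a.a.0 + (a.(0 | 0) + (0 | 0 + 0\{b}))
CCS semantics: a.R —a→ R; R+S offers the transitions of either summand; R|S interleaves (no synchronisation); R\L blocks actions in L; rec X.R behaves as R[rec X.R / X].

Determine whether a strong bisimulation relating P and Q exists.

not bisimilar

Reachable graph of P (5 states):
  s0 = b.b.a.0 + (a.(0 | 0) + (0 | 0 + 0\{b})) → —a→ s1, —b→ s2
  s1 = 0 | 0 → ·
  s2 = b.a.0 → —b→ s3
  s3 = a.0 → —a→ s4
  s4 = 0 → ·
Reachable graph of Q (5 states):
  t0 = b.a.a.0 + (a.(0 | 0) + (0 | 0 + 0\{b})) → —a→ t1, —b→ t2
  t1 = 0 | 0 → ·
  t2 = a.a.0 → —a→ t3
  t3 = a.0 → —a→ t4
  t4 = 0 → ·
Coarsest stable partition (strong bisimilarity classes):
  B0 = {s0}
  B1 = {s1, s4, t1, t4}
  B2 = {s2}
  B3 = {s3, t3}
  B4 = {t0}
  B5 = {t2}
s0 ∈ B0, t0 ∈ B4 → different blocks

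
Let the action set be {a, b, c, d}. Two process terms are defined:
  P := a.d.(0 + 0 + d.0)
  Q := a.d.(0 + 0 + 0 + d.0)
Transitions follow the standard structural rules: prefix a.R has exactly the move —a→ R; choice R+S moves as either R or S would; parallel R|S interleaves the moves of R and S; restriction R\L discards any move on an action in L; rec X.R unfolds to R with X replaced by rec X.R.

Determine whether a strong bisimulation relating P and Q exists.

P's transition system — 4 states:
  m0 = a.d.(0 + 0 + d.0) → ··a··> m1
  m1 = d.(0 + 0 + d.0) → ··d··> m2
  m2 = 0 + 0 + d.0 → ··d··> m3
  m3 = 0 → ·
Q's transition system — 4 states:
  n0 = a.d.(0 + 0 + 0 + d.0) → ··a··> n1
  n1 = d.(0 + 0 + 0 + d.0) → ··d··> n2
  n2 = 0 + 0 + 0 + d.0 → ··d··> n3
  n3 = 0 → ·
Bisimilarity quotient blocks:
  B0 = {m0, n0}
  B1 = {m1, n1}
  B2 = {m2, n2}
  B3 = {m3, n3}
m0 ∈ B0, n0 ∈ B0 → same block

bisimilar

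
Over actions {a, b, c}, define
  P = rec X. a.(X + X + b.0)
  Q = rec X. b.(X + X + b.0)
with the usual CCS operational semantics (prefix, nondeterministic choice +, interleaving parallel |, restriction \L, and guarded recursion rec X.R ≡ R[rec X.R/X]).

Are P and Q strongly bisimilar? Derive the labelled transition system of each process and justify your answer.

LTS(P): 3 reachable states
  u0 = rec X. a.(X + X + b.0) has moves =a=> u1
  u1 = (rec X. a.(X + X + b.0)) + (rec X. a.(X + X + b.0)) + b.0 has moves =a=> u1, =b=> u2
  u2 = 0 has moves ·
LTS(Q): 3 reachable states
  v0 = rec X. b.(X + X + b.0) has moves =b=> v1
  v1 = (rec X. b.(X + X + b.0)) + (rec X. b.(X + X + b.0)) + b.0 has moves =b=> v1, =b=> v2
  v2 = 0 has moves ·
Coarsest stable partition (strong bisimilarity classes):
  B0 = {u0}
  B1 = {u1}
  B2 = {u2, v2}
  B3 = {v0}
  B4 = {v1}
u0 ∈ B0, v0 ∈ B3 → different blocks

not bisimilar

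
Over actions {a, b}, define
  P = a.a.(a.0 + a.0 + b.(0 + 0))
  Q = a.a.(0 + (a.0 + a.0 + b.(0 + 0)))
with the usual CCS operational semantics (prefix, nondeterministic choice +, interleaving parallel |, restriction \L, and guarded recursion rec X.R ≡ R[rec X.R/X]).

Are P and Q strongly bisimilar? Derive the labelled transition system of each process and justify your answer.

bisimilar

LTS(P): 5 reachable states
  s0 = a.a.(a.0 + a.0 + b.(0 + 0)) | ··a··> s1
  s1 = a.(a.0 + a.0 + b.(0 + 0)) | ··a··> s2
  s2 = a.0 + a.0 + b.(0 + 0) | ··a··> s3, ··b··> s4
  s3 = 0 | (no moves)
  s4 = 0 + 0 | (no moves)
LTS(Q): 5 reachable states
  t0 = a.a.(0 + (a.0 + a.0 + b.(0 + 0))) | ··a··> t1
  t1 = a.(0 + (a.0 + a.0 + b.(0 + 0))) | ··a··> t2
  t2 = 0 + (a.0 + a.0 + b.(0 + 0)) | ··a··> t3, ··b··> t4
  t3 = 0 | (no moves)
  t4 = 0 + 0 | (no moves)
Partition-refinement fixed point:
  B0 = {s0, t0}
  B1 = {s1, t1}
  B2 = {s2, t2}
  B3 = {s3, s4, t3, t4}
s0 ∈ B0, t0 ∈ B0 → same block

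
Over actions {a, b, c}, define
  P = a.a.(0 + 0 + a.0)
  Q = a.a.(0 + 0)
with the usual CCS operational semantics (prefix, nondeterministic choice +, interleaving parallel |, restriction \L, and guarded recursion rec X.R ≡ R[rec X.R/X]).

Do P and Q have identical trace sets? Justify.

Reachable graph of P (4 states):
  m0 = a.a.(0 + 0 + a.0) :: ··a··> m1
  m1 = a.(0 + 0 + a.0) :: ··a··> m2
  m2 = 0 + 0 + a.0 :: ··a··> m3
  m3 = 0 :: (no moves)
Reachable graph of Q (3 states):
  n0 = a.a.(0 + 0) :: ··a··> n1
  n1 = a.(0 + 0) :: ··a··> n2
  n2 = 0 + 0 :: (no moves)
Trace ⟨aaa⟩ through P, begin at {m0}:
  step 1 (a): {m1}
  step 2 (a): {m2}
  step 3 (a): {m3}
  — P admits the full trace.
Trace ⟨aaa⟩ through Q, begin at {n0}:
  step 1 (a): {n1}
  step 2 (a): {n2}
  step 3 (a): ∅ (Q stuck)

traces(P) ≠ traces(Q) — witness ⟨aaa⟩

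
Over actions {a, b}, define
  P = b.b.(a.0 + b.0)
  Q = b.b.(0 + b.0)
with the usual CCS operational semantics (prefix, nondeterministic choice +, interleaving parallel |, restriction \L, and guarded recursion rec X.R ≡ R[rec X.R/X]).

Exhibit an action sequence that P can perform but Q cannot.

bba

P's transition system — 4 states:
  m0 = b.b.(a.0 + b.0) :: —b→ m1
  m1 = b.(a.0 + b.0) :: —b→ m2
  m2 = a.0 + b.0 :: —a→ m3, —b→ m3
  m3 = 0 :: (no moves)
Q's transition system — 4 states:
  n0 = b.b.(0 + b.0) :: —b→ n1
  n1 = b.(0 + b.0) :: —b→ n2
  n2 = 0 + b.0 :: —b→ n3
  n3 = 0 :: (no moves)
Run σ = ⟨bba⟩ on P: start {m0}
  [1] b ⇒ {m1}
  [2] b ⇒ {m2}
  [3] a ⇒ {m3}
  — P admits the full trace.
Run σ = ⟨bba⟩ on Q: start {n0}
  [1] b ⇒ {n1}
  [2] b ⇒ {n2}
  [3] a ⇒ ∅ (Q stuck)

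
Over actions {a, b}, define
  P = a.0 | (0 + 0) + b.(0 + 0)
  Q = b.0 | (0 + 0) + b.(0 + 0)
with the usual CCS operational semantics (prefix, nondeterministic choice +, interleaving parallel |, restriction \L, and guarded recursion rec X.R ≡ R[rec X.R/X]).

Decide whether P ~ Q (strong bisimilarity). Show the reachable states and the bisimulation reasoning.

not bisimilar

Reachable graph of P (3 states):
  s0 = a.0 | (0 + 0) + b.(0 + 0) :: --a--▸ s1, --b--▸ s2
  s1 = 0 | (0 + 0) :: stopped
  s2 = 0 + 0 :: stopped
Reachable graph of Q (3 states):
  t0 = b.0 | (0 + 0) + b.(0 + 0) :: --b--▸ t1, --b--▸ t2
  t1 = 0 + 0 :: stopped
  t2 = 0 | (0 + 0) :: stopped
Bisimilarity quotient blocks:
  B0 = {s0}
  B1 = {s1, s2, t1, t2}
  B2 = {t0}
s0 ∈ B0, t0 ∈ B2 → different blocks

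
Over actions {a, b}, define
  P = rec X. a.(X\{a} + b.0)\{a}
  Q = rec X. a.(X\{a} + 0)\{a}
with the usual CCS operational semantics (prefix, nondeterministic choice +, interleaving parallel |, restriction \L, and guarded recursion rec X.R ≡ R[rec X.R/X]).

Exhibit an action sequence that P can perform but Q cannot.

LTS(P): 3 reachable states
  s0 = rec X. a.(X\{a} + b.0)\{a} | -a-> s1
  s1 = ((rec X. a.(X\{a} + b.0)\{a})\{a} + b.0)\{a} | -b-> s2
  s2 = 0\{a} | (no moves)
LTS(Q): 2 reachable states
  t0 = rec X. a.(X\{a} + 0)\{a} | -a-> t1
  t1 = ((rec X. a.(X\{a} + 0)\{a})\{a} + 0)\{a} | (no moves)
Trace ⟨ab⟩ through P, begin at {s0}:
  [1] a ⇒ {s1}
  [2] b ⇒ {s2}
  — P admits the full trace.
Trace ⟨ab⟩ through Q, begin at {t0}:
  [1] a ⇒ {t1}
  [2] b ⇒ ∅  — Q cannot continue

ab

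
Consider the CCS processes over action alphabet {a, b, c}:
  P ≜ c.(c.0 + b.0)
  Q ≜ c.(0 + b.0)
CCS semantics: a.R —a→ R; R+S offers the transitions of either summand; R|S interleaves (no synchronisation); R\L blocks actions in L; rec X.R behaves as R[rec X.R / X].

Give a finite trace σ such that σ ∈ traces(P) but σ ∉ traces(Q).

cc

P's transition system — 3 states:
  p0 = c.(c.0 + b.0) → -c-> p1
  p1 = c.0 + b.0 → -b-> p2, -c-> p2
  p2 = 0 → ·
Q's transition system — 3 states:
  q0 = c.(0 + b.0) → -c-> q1
  q1 = 0 + b.0 → -b-> q2
  q2 = 0 → ·
Executing cc from P (initial set {p0}):
  after c @ step 1: {p1}
  after c @ step 2: {p2}
  ✓ P
Executing cc from Q (initial set {q0}):
  after c @ step 1: {q1}
  after c @ step 2: ∅  — Q cannot continue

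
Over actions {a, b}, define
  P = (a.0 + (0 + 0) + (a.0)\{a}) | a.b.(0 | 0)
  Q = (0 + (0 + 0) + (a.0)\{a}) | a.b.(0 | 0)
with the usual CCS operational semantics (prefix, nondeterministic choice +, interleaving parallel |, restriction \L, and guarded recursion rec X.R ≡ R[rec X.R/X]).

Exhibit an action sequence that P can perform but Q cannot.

aa

LTS(P): 6 reachable states
  u0 = (a.0 + (0 + 0) + (a.0)\{a}) | a.b.(0 | 0) has moves --a--▸ u1, --a--▸ u2
  u1 = (a.0 + (0 + 0) + (a.0)\{a}) | b.(0 | 0) has moves --a--▸ u3, --b--▸ u4
  u2 = 0 | a.b.(0 | 0) has moves --a--▸ u3
  u3 = 0 | b.(0 | 0) has moves --b--▸ u5
  u4 = (a.0 + (0 + 0) + (a.0)\{a}) | (0 | 0) has moves --a--▸ u5
  u5 = 0 | (0 | 0) has moves stopped
LTS(Q): 3 reachable states
  v0 = (0 + (0 + 0) + (a.0)\{a}) | a.b.(0 | 0) has moves --a--▸ v1
  v1 = (0 + (0 + 0) + (a.0)\{a}) | b.(0 | 0) has moves --b--▸ v2
  v2 = (0 + (0 + 0) + (a.0)\{a}) | (0 | 0) has moves stopped
Executing aa from P (initial set {u0}):
  [1] a ⇒ {u1, u2}
  [2] a ⇒ {u3}
  — P admits the full trace.
Executing aa from Q (initial set {v0}):
  [1] a ⇒ {v1}
  [2] a ⇒ ∅  — Q cannot continue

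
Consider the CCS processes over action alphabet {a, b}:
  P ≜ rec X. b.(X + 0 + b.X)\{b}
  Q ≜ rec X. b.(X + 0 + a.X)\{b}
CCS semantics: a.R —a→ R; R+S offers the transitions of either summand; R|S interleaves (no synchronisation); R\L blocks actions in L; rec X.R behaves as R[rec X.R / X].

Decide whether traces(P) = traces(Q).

NO — witness ⟨ba⟩

P's transition system — 2 states:
  u0 = rec X. b.(X + 0 + b.X)\{b} | —b→ u1
  u1 = ((rec X. b.(X + 0 + b.X)\{b}) + 0 + b.(rec X. b.(X + 0 + b.X)\{b}))\{b} | stopped
Q's transition system — 3 states:
  v0 = rec X. b.(X + 0 + a.X)\{b} | —b→ v1
  v1 = ((rec X. b.(X + 0 + a.X)\{b}) + 0 + a.(rec X. b.(X + 0 + a.X)\{b}))\{b} | —a→ v2
  v2 = (rec X. b.(X + 0 + a.X)\{b})\{b} | stopped
Executing ba from Q (initial set {v0}):
  after b @ step 1: {v1}
  after a @ step 2: {v2}
  — Q admits the full trace.
Executing ba from P (initial set {u0}):
  after b @ step 1: {u1}
  after a @ step 2: ∅ (P stuck)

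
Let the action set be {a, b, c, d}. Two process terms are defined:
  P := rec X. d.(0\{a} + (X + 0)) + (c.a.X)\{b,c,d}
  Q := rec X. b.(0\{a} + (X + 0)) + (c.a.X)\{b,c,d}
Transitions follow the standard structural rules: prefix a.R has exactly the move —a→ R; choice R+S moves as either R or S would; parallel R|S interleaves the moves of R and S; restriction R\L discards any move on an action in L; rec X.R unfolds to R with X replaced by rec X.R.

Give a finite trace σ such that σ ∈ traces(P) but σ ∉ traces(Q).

P's transition system — 2 states:
  s0 = rec X. d.(0\{a} + (X + 0)) + (c.a.X)\{b,c,d} has moves -d-> s1
  s1 = 0\{a} + ((rec X. d.(0\{a} + (X + 0)) + (c.a.X)\{b,c,d}) + 0) has moves -d-> s1
Q's transition system — 2 states:
  t0 = rec X. b.(0\{a} + (X + 0)) + (c.a.X)\{b,c,d} has moves -b-> t1
  t1 = 0\{a} + ((rec X. b.(0\{a} + (X + 0)) + (c.a.X)\{b,c,d}) + 0) has moves -b-> t1
Executing d from P (initial set {s0}):
  step 1 (d): {s1}
  — P admits the full trace.
Executing d from Q (initial set {t0}):
  step 1 (d): ∅  — Q cannot continue

d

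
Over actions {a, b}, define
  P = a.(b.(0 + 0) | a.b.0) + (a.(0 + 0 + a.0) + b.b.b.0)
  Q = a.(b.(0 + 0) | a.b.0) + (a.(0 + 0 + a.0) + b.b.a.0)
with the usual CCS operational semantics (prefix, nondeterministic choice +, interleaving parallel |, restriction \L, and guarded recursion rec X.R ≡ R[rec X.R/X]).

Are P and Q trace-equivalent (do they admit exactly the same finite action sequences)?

LTS(P): 11 reachable states
  m0 = a.(b.(0 + 0) | a.b.0) + (a.(0 + 0 + a.0) + b.b.b.0) | =a=> m1, =a=> m2, =b=> m3
  m1 = 0 + 0 + a.0 | =a=> m4
  m2 = b.(0 + 0) | a.b.0 | =a=> m5, =b=> m6
  m3 = b.b.0 | =b=> m7
  m4 = 0 | ·
  m5 = b.(0 + 0) | b.0 | =b=> m8, =b=> m9
  m6 = (0 + 0) | a.b.0 | =a=> m8
  m7 = b.0 | =b=> m4
  m8 = (0 + 0) | b.0 | =b=> m10
  m9 = b.(0 + 0) | 0 | =b=> m10
  m10 = (0 + 0) | 0 | ·
LTS(Q): 11 reachable states
  n0 = a.(b.(0 + 0) | a.b.0) + (a.(0 + 0 + a.0) + b.b.a.0) | =a=> n1, =a=> n2, =b=> n3
  n1 = 0 + 0 + a.0 | =a=> n4
  n2 = b.(0 + 0) | a.b.0 | =a=> n5, =b=> n6
  n3 = b.a.0 | =b=> n7
  n4 = 0 | ·
  n5 = b.(0 + 0) | b.0 | =b=> n8, =b=> n9
  n6 = (0 + 0) | a.b.0 | =a=> n8
  n7 = a.0 | =a=> n4
  n8 = (0 + 0) | b.0 | =b=> n10
  n9 = b.(0 + 0) | 0 | =b=> n10
  n10 = (0 + 0) | 0 | ·
Run σ = ⟨bbb⟩ on P: start {m0}
  [1] b ⇒ {m3}
  [2] b ⇒ {m7}
  [3] b ⇒ {m4}
  ✓ P
Run σ = ⟨bbb⟩ on Q: start {n0}
  [1] b ⇒ {n3}
  [2] b ⇒ {n7}
  [3] b ⇒ ∅ (Q stuck)

traces(P) ≠ traces(Q) — witness ⟨bbb⟩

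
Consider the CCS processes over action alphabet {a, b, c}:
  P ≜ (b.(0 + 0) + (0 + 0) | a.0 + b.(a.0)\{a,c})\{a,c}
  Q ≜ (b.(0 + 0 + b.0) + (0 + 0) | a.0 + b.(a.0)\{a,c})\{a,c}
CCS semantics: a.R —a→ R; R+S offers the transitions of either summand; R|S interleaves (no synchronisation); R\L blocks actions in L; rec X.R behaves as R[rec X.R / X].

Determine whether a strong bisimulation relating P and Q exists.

not bisimilar

Reachable graph of P (3 states):
  m0 = (b.(0 + 0) + (0 + 0) | a.0 + b.(a.0)\{a,c})\{a,c} → -b-> m1, -b-> m2
  m1 = (0 + 0)\{a,c} → ∅
  m2 = (a.0)\{a,c}\{a,c} → ∅
Reachable graph of Q (4 states):
  n0 = (b.(0 + 0 + b.0) + (0 + 0) | a.0 + b.(a.0)\{a,c})\{a,c} → -b-> n1, -b-> n2
  n1 = (0 + 0 + b.0)\{a,c} → -b-> n3
  n2 = (a.0)\{a,c}\{a,c} → ∅
  n3 = 0\{a,c} → ∅
Coarsest stable partition (strong bisimilarity classes):
  B0 = {m0, n1}
  B1 = {m1, m2, n2, n3}
  B2 = {n0}
m0 ∈ B0, n0 ∈ B2 → different blocks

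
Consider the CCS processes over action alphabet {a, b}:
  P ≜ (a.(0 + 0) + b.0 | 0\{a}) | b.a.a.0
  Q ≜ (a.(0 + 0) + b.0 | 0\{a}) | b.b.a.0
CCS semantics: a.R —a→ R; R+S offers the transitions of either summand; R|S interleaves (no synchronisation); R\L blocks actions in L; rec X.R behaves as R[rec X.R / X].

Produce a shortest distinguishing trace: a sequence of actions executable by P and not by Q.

aba

Reachable graph of P (12 states):
  s0 = (a.(0 + 0) + b.0 | 0\{a}) | b.a.a.0 has moves ··a··> s1, ··b··> s2, ··b··> s3
  s1 = (0 + 0) | b.a.a.0 has moves ··b··> s4
  s2 = (a.(0 + 0) + b.0 | 0\{a}) | a.a.0 has moves ··a··> s4, ··a··> s5, ··b··> s6
  s3 = 0 | 0\{a} | b.a.a.0 has moves ··b··> s6
  s4 = (0 + 0) | a.a.0 has moves ··a··> s7
  s5 = (a.(0 + 0) + b.0 | 0\{a}) | a.0 has moves ··a··> s7, ··a··> s8, ··b··> s9
  s6 = 0 | 0\{a} | a.a.0 has moves ··a··> s9
  s7 = (0 + 0) | a.0 has moves ··a··> s10
  s8 = (a.(0 + 0) + b.0 | 0\{a}) | 0 has moves ··a··> s10, ··b··> s11
  s9 = 0 | 0\{a} | a.0 has moves ··a··> s11
  s10 = (0 + 0) | 0 has moves ·
  s11 = 0 | 0\{a} | 0 has moves ·
Reachable graph of Q (12 states):
  t0 = (a.(0 + 0) + b.0 | 0\{a}) | b.b.a.0 has moves ··a··> t1, ··b··> t2, ··b··> t3
  t1 = (0 + 0) | b.b.a.0 has moves ··b··> t4
  t2 = (a.(0 + 0) + b.0 | 0\{a}) | b.a.0 has moves ··a··> t4, ··b··> t5, ··b··> t6
  t3 = 0 | 0\{a} | b.b.a.0 has moves ··b··> t6
  t4 = (0 + 0) | b.a.0 has moves ··b··> t7
  t5 = (a.(0 + 0) + b.0 | 0\{a}) | a.0 has moves ··a··> t7, ··a··> t8, ··b··> t9
  t6 = 0 | 0\{a} | b.a.0 has moves ··b··> t9
  t7 = (0 + 0) | a.0 has moves ··a··> t10
  t8 = (a.(0 + 0) + b.0 | 0\{a}) | 0 has moves ··a··> t10, ··b··> t11
  t9 = 0 | 0\{a} | a.0 has moves ··a··> t11
  t10 = (0 + 0) | 0 has moves ·
  t11 = 0 | 0\{a} | 0 has moves ·
Run σ = ⟨aba⟩ on P: start {s0}
  [1] a ⇒ {s1}
  [2] b ⇒ {s4}
  [3] a ⇒ {s7}
  — P admits the full trace.
Run σ = ⟨aba⟩ on Q: start {t0}
  [1] a ⇒ {t1}
  [2] b ⇒ {t4}
  [3] a ⇒ no successor for Q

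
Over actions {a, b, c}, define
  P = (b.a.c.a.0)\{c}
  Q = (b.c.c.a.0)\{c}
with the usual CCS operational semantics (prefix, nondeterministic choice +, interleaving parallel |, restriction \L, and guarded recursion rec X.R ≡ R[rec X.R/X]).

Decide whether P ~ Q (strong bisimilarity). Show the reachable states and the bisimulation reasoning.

not bisimilar

Reachable graph of P (3 states):
  p0 = (b.a.c.a.0)\{c} has moves --b--▸ p1
  p1 = (a.c.a.0)\{c} has moves --a--▸ p2
  p2 = (c.a.0)\{c} has moves ∅
Reachable graph of Q (2 states):
  q0 = (b.c.c.a.0)\{c} has moves --b--▸ q1
  q1 = (c.c.a.0)\{c} has moves ∅
Partition-refinement fixed point:
  B0 = {p0}
  B1 = {p1}
  B2 = {p2, q1}
  B3 = {q0}
p0 ∈ B0, q0 ∈ B3 → different blocks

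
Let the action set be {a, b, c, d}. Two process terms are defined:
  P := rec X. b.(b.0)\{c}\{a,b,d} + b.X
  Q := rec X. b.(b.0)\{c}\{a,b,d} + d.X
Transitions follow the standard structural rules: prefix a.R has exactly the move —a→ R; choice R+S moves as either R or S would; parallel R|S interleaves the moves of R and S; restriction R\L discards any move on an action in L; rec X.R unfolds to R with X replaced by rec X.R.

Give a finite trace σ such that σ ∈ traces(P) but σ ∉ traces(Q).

bb

P's transition system — 2 states:
  u0 = rec X. b.(b.0)\{c}\{a,b,d} + b.X has moves ··b··> u0, ··b··> u1
  u1 = (b.0)\{c}\{a,b,d} has moves deadlocked
Q's transition system — 2 states:
  v0 = rec X. b.(b.0)\{c}\{a,b,d} + d.X has moves ··b··> v1, ··d··> v0
  v1 = (b.0)\{c}\{a,b,d} has moves deadlocked
Executing bb from P (initial set {u0}):
  after b @ step 1: {u0, u1}
  after b @ step 2: {u0, u1}
  ✓ P
Executing bb from Q (initial set {v0}):
  after b @ step 1: {v1}
  after b @ step 2: ∅ (Q stuck)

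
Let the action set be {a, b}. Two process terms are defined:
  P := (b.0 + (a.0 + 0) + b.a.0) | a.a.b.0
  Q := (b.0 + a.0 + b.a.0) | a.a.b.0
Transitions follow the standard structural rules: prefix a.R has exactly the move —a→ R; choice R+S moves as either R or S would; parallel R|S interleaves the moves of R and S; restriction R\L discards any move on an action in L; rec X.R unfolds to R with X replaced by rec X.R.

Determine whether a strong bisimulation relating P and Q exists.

P ~ Q

P's transition system — 12 states:
  u0 = (b.0 + (a.0 + 0) + b.a.0) | a.a.b.0 :: --a--▸ u1, --a--▸ u2, --b--▸ u2, --b--▸ u3
  u1 = (b.0 + (a.0 + 0) + b.a.0) | a.b.0 :: --a--▸ u4, --a--▸ u5, --b--▸ u5, --b--▸ u6
  u2 = 0 | a.a.b.0 :: --a--▸ u5
  u3 = a.0 | a.a.b.0 :: --a--▸ u2, --a--▸ u6
  u4 = (b.0 + (a.0 + 0) + b.a.0) | b.0 :: --a--▸ u7, --b--▸ u7, --b--▸ u8, --b--▸ u9
  u5 = 0 | a.b.0 :: --a--▸ u7
  u6 = a.0 | a.b.0 :: --a--▸ u5, --a--▸ u9
  u7 = 0 | b.0 :: --b--▸ u10
  u8 = (b.0 + (a.0 + 0) + b.a.0) | 0 :: --a--▸ u10, --b--▸ u10, --b--▸ u11
  u9 = a.0 | b.0 :: --a--▸ u7, --b--▸ u11
  u10 = 0 | 0 :: ∅
  u11 = a.0 | 0 :: --a--▸ u10
Q's transition system — 12 states:
  v0 = (b.0 + a.0 + b.a.0) | a.a.b.0 :: --a--▸ v1, --a--▸ v2, --b--▸ v2, --b--▸ v3
  v1 = (b.0 + a.0 + b.a.0) | a.b.0 :: --a--▸ v4, --a--▸ v5, --b--▸ v5, --b--▸ v6
  v2 = 0 | a.a.b.0 :: --a--▸ v5
  v3 = a.0 | a.a.b.0 :: --a--▸ v2, --a--▸ v6
  v4 = (b.0 + a.0 + b.a.0) | b.0 :: --a--▸ v7, --b--▸ v7, --b--▸ v8, --b--▸ v9
  v5 = 0 | a.b.0 :: --a--▸ v7
  v6 = a.0 | a.b.0 :: --a--▸ v5, --a--▸ v9
  v7 = 0 | b.0 :: --b--▸ v10
  v8 = (b.0 + a.0 + b.a.0) | 0 :: --a--▸ v10, --b--▸ v10, --b--▸ v11
  v9 = a.0 | b.0 :: --a--▸ v7, --b--▸ v11
  v10 = 0 | 0 :: ∅
  v11 = a.0 | 0 :: --a--▸ v10
Partition-refinement fixed point:
  B0 = {u0, v0}
  B1 = {u2, v2}
  B2 = {u5, v5}
  B3 = {u7, v7}
  B4 = {u10, v10}
  B5 = {u1, v1}
  B6 = {u4, v4}
  B7 = {u8, v8}
  B8 = {u11, v11}
  B9 = {u9, v9}
  B10 = {u6, v6}
  B11 = {u3, v3}
u0 ∈ B0, v0 ∈ B0 → same block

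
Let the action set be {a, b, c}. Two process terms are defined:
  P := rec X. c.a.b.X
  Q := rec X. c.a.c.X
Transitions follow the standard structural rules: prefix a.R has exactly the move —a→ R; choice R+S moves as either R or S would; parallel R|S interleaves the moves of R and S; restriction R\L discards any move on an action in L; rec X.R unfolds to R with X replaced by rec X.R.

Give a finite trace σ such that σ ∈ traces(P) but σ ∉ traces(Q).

cab

LTS(P): 3 reachable states
  u0 = rec X. c.a.b.X | -c-> u1
  u1 = a.b.(rec X. c.a.b.X) | -a-> u2
  u2 = b.(rec X. c.a.b.X) | -b-> u0
LTS(Q): 3 reachable states
  v0 = rec X. c.a.c.X | -c-> v1
  v1 = a.c.(rec X. c.a.c.X) | -a-> v2
  v2 = c.(rec X. c.a.c.X) | -c-> v0
Executing cab from P (initial set {u0}):
  [1] c ⇒ {u1}
  [2] a ⇒ {u2}
  [3] b ⇒ {u0}
  P completes σ.
Executing cab from Q (initial set {v0}):
  [1] c ⇒ {v1}
  [2] a ⇒ {v2}
  [3] b ⇒ ∅ (Q stuck)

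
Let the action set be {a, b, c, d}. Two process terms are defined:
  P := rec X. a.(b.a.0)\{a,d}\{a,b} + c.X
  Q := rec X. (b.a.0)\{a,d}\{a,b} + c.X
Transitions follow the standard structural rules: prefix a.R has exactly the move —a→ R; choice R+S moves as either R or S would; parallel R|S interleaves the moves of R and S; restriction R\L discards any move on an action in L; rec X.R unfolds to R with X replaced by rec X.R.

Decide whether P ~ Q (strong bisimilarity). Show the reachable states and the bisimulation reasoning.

NO

P's transition system — 2 states:
  p0 = rec X. a.(b.a.0)\{a,d}\{a,b} + c.X | ··a··> p1, ··c··> p0
  p1 = (b.a.0)\{a,d}\{a,b} | deadlocked
Q's transition system — 1 states:
  q0 = rec X. (b.a.0)\{a,d}\{a,b} + c.X | ··c··> q0
Partition-refinement fixed point:
  B0 = {p0}
  B1 = {p1}
  B2 = {q0}
p0 ∈ B0, q0 ∈ B2 → different blocks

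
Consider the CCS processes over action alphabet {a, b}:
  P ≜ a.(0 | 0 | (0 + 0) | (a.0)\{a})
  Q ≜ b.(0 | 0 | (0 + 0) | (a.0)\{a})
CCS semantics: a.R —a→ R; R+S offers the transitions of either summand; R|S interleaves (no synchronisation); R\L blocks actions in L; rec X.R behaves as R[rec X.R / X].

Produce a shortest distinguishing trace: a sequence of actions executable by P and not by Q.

LTS(P): 2 reachable states
  m0 = a.(0 | 0 | (0 + 0) | (a.0)\{a}) | -a-> m1
  m1 = 0 | 0 | (0 + 0) | (a.0)\{a} | ·
LTS(Q): 2 reachable states
  n0 = b.(0 | 0 | (0 + 0) | (a.0)\{a}) | -b-> n1
  n1 = 0 | 0 | (0 + 0) | (a.0)\{a} | ·
Run σ = ⟨a⟩ on P: start {m0}
  [1] a ⇒ {m1}
  P completes σ.
Run σ = ⟨a⟩ on Q: start {n0}
  [1] a ⇒ ∅  — Q cannot continue

a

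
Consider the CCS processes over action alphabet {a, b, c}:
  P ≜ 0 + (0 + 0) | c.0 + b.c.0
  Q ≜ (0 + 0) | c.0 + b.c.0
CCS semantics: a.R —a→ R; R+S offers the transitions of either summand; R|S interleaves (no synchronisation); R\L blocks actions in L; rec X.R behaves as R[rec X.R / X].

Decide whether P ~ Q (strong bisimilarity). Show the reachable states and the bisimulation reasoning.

bisimilar

Reachable graph of P (4 states):
  m0 = 0 + (0 + 0) | c.0 + b.c.0 | —b→ m1, —c→ m2
  m1 = c.0 | —c→ m3
  m2 = (0 + 0) | 0 | deadlocked
  m3 = 0 | deadlocked
Reachable graph of Q (4 states):
  n0 = (0 + 0) | c.0 + b.c.0 | —b→ n1, —c→ n2
  n1 = c.0 | —c→ n3
  n2 = (0 + 0) | 0 | deadlocked
  n3 = 0 | deadlocked
Coarsest stable partition (strong bisimilarity classes):
  B0 = {m0, n0}
  B1 = {m2, m3, n2, n3}
  B2 = {m1, n1}
m0 ∈ B0, n0 ∈ B0 → same block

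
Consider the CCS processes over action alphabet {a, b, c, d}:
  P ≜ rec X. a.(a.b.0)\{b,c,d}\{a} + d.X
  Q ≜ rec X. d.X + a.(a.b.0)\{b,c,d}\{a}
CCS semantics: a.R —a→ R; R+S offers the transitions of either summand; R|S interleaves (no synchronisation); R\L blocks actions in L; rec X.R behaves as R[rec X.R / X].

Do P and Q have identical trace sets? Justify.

Reachable graph of P (2 states):
  u0 = rec X. a.(a.b.0)\{b,c,d}\{a} + d.X has moves =a=> u1, =d=> u0
  u1 = (a.b.0)\{b,c,d}\{a} has moves ·
Reachable graph of Q (2 states):
  v0 = rec X. d.X + a.(a.b.0)\{b,c,d}\{a} has moves =a=> v1, =d=> v0
  v1 = (a.b.0)\{b,c,d}\{a} has moves ·
Bisimilarity quotient blocks:
  B0 = {u0, v0}
  B1 = {u1, v1}
u0 ∈ B0, v0 ∈ B0 → same block
Bisimilar ⇒ trace-equivalent.

YES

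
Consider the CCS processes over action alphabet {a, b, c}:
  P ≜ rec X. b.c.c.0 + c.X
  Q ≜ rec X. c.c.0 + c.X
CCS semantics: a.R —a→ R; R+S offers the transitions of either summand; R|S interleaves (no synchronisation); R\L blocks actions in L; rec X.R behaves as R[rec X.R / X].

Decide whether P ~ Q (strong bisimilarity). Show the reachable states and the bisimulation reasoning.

NO

Reachable graph of P (4 states):
  m0 = rec X. b.c.c.0 + c.X has moves —b→ m1, —c→ m0
  m1 = c.c.0 has moves —c→ m2
  m2 = c.0 has moves —c→ m3
  m3 = 0 has moves stopped
Reachable graph of Q (3 states):
  n0 = rec X. c.c.0 + c.X has moves —c→ n0, —c→ n1
  n1 = c.0 has moves —c→ n2
  n2 = 0 has moves stopped
Coarsest stable partition (strong bisimilarity classes):
  B0 = {m0}
  B1 = {m1}
  B2 = {m2, n1}
  B3 = {m3, n2}
  B4 = {n0}
m0 ∈ B0, n0 ∈ B4 → different blocks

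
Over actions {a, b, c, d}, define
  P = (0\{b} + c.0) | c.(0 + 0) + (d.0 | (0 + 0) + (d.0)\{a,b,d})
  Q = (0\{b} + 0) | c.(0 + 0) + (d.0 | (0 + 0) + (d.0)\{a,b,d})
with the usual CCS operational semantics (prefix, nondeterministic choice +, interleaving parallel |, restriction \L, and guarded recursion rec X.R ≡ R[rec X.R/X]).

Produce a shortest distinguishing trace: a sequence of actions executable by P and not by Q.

cc

LTS(P): 4 reachable states
  m0 = (0\{b} + c.0) | c.(0 + 0) + (d.0 | (0 + 0) + (d.0)\{a,b,d}) → =c=> m1, =c=> m2, =d=> m3
  m1 = (0\{b} + c.0) | (0 + 0) → =c=> m3
  m2 = 0 | c.(0 + 0) → =c=> m3
  m3 = 0 | (0 + 0) → ∅
LTS(Q): 3 reachable states
  n0 = (0\{b} + 0) | c.(0 + 0) + (d.0 | (0 + 0) + (d.0)\{a,b,d}) → =c=> n1, =d=> n2
  n1 = (0\{b} + 0) | (0 + 0) → ∅
  n2 = 0 | (0 + 0) → ∅
Executing cc from P (initial set {m0}):
  step 1 (c): {m1, m2}
  step 2 (c): {m3}
  — P admits the full trace.
Executing cc from Q (initial set {n0}):
  step 1 (c): {n1}
  step 2 (c): ∅  — Q cannot continue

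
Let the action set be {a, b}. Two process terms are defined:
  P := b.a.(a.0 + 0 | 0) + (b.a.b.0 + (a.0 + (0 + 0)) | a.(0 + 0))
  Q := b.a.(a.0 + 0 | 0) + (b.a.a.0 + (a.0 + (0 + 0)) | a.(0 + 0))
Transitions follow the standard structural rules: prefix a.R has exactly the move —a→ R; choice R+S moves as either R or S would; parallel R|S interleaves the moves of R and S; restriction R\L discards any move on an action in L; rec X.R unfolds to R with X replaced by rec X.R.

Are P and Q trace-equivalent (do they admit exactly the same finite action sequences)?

NO — witness ⟨bab⟩

Reachable graph of P (9 states):
  p0 = b.a.(a.0 + 0 | 0) + (b.a.b.0 + (a.0 + (0 + 0)) | a.(0 + 0)) ⊢ —a→ p1, —a→ p2, —b→ p3, —b→ p4
  p1 = (a.0 + (0 + 0)) | (0 + 0) ⊢ —a→ p5
  p2 = 0 | a.(0 + 0) ⊢ —a→ p5
  p3 = a.(a.0 + 0 | 0) ⊢ —a→ p6
  p4 = a.b.0 ⊢ —a→ p7
  p5 = 0 | (0 + 0) ⊢ deadlocked
  p6 = a.0 + 0 | 0 ⊢ —a→ p8
  p7 = b.0 ⊢ —b→ p8
  p8 = 0 ⊢ deadlocked
Reachable graph of Q (9 states):
  q0 = b.a.(a.0 + 0 | 0) + (b.a.a.0 + (a.0 + (0 + 0)) | a.(0 + 0)) ⊢ —a→ q1, —a→ q2, —b→ q3, —b→ q4
  q1 = (a.0 + (0 + 0)) | (0 + 0) ⊢ —a→ q5
  q2 = 0 | a.(0 + 0) ⊢ —a→ q5
  q3 = a.(a.0 + 0 | 0) ⊢ —a→ q6
  q4 = a.a.0 ⊢ —a→ q7
  q5 = 0 | (0 + 0) ⊢ deadlocked
  q6 = a.0 + 0 | 0 ⊢ —a→ q8
  q7 = a.0 ⊢ —a→ q8
  q8 = 0 ⊢ deadlocked
Executing bab from P (initial set {p0}):
  after b @ step 1: {p3, p4}
  after a @ step 2: {p6, p7}
  after b @ step 3: {p8}
  P completes σ.
Executing bab from Q (initial set {q0}):
  after b @ step 1: {q3, q4}
  after a @ step 2: {q6, q7}
  after b @ step 3: ∅ (Q stuck)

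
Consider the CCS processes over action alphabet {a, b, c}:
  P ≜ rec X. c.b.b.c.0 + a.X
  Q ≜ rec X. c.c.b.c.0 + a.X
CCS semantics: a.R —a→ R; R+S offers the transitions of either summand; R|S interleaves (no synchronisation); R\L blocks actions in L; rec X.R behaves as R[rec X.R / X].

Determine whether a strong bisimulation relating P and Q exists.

Reachable graph of P (5 states):
  s0 = rec X. c.b.b.c.0 + a.X :: --a--▸ s0, --c--▸ s1
  s1 = b.b.c.0 :: --b--▸ s2
  s2 = b.c.0 :: --b--▸ s3
  s3 = c.0 :: --c--▸ s4
  s4 = 0 :: ·
Reachable graph of Q (5 states):
  t0 = rec X. c.c.b.c.0 + a.X :: --a--▸ t0, --c--▸ t1
  t1 = c.b.c.0 :: --c--▸ t2
  t2 = b.c.0 :: --b--▸ t3
  t3 = c.0 :: --c--▸ t4
  t4 = 0 :: ·
Partition-refinement fixed point:
  B0 = {s0}
  B1 = {s1}
  B2 = {s2, t2}
  B3 = {s3, t3}
  B4 = {s4, t4}
  B5 = {t0}
  B6 = {t1}
s0 ∈ B0, t0 ∈ B5 → different blocks

NO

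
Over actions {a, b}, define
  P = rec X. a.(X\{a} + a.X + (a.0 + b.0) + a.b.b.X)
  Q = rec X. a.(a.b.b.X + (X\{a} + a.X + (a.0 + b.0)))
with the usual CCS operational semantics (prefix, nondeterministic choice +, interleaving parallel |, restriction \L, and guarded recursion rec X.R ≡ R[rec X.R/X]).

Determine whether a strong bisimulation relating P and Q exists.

bisimilar

P's transition system — 5 states:
  u0 = rec X. a.(X\{a} + a.X + (a.0 + b.0) + a.b.b.X) has moves --a--▸ u1
  u1 = (rec X. a.(X\{a} + a.X + (a.0 + b.0) + a.b.b.X))\{a} + a.(rec X. a.(X\{a} + a.X + (a.0 + b.0) + a.b.b.X)) + (a.0 + b.0) + a.b.b.(rec X. a.(X\{a} + a.X + (a.0 + b.0) + a.b.b.X)) has moves --a--▸ u0, --a--▸ u2, --a--▸ u3, --b--▸ u2
  u2 = 0 has moves (no moves)
  u3 = b.b.(rec X. a.(X\{a} + a.X + (a.0 + b.0) + a.b.b.X)) has moves --b--▸ u4
  u4 = b.(rec X. a.(X\{a} + a.X + (a.0 + b.0) + a.b.b.X)) has moves --b--▸ u0
Q's transition system — 5 states:
  v0 = rec X. a.(a.b.b.X + (X\{a} + a.X + (a.0 + b.0))) has moves --a--▸ v1
  v1 = a.b.b.(rec X. a.(a.b.b.X + (X\{a} + a.X + (a.0 + b.0)))) + ((rec X. a.(a.b.b.X + (X\{a} + a.X + (a.0 + b.0))))\{a} + a.(rec X. a.(a.b.b.X + (X\{a} + a.X + (a.0 + b.0)))) + (a.0 + b.0)) has moves --a--▸ v0, --a--▸ v2, --a--▸ v3, --b--▸ v2
  v2 = 0 has moves (no moves)
  v3 = b.b.(rec X. a.(a.b.b.X + (X\{a} + a.X + (a.0 + b.0)))) has moves --b--▸ v4
  v4 = b.(rec X. a.(a.b.b.X + (X\{a} + a.X + (a.0 + b.0)))) has moves --b--▸ v0
Coarsest stable partition (strong bisimilarity classes):
  B0 = {u0, v0}
  B1 = {u1, v1}
  B2 = {u2, v2}
  B3 = {u3, v3}
  B4 = {u4, v4}
u0 ∈ B0, v0 ∈ B0 → same block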